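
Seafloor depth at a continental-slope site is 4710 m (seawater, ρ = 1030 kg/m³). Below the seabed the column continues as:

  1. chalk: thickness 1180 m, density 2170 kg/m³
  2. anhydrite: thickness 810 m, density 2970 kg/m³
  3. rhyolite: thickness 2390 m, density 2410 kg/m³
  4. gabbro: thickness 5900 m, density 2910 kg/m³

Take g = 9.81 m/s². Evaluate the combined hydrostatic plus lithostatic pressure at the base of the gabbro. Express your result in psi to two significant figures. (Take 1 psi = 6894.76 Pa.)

seawater: 1030 kg/m³ × 9.81 m/s² × 4710 m = 4.759×10^7 Pa = 6903 psi
chalk: 2170 kg/m³ × 9.81 m/s² × 1180 m = 2.512×10^7 Pa = 3643 psi
anhydrite: 2970 kg/m³ × 9.81 m/s² × 810 m = 2.360×10^7 Pa = 3423 psi
rhyolite: 2410 kg/m³ × 9.81 m/s² × 2390 m = 5.650×10^7 Pa = 8195 psi
gabbro: 2910 kg/m³ × 9.81 m/s² × 5900 m = 1.684×10^8 Pa = 24428 psi
Total = 6903 + 3643 + 3423 + 8195 + 24428 = 46592 psi

47000 psi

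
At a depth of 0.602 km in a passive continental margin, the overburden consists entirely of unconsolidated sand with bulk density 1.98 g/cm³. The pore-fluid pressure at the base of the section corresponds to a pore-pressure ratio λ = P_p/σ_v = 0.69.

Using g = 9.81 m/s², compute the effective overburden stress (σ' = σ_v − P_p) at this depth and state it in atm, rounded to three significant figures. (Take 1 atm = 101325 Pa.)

Overburden (lithostatic) stress σ_v:
unconsolidated sand: 1980 kg/m³ × 9.81 m/s² × 602 m = 1.169×10^7 Pa = 11.69 MPa
Pore pressure P_p = λ·σ_v = 0.69 × 11.69 MPa = 8.068 MPa
Effective stress σ' = σ_v − P_p = 11.69 − 8.068 = 3.6249 MPa = 35.775 atm

35.8 atm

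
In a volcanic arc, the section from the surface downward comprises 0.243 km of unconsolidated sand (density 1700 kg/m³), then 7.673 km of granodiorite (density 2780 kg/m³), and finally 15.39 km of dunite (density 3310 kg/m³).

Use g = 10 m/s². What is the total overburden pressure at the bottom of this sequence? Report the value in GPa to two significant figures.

unconsolidated sand: 1700 kg/m³ × 10 m/s² × 243 m = 4.131×10^6 Pa = 4.131×10^-3 GPa
granodiorite: 2780 kg/m³ × 10 m/s² × 7673 m = 2.133×10^8 Pa = 0.2133 GPa
dunite: 3310 kg/m³ × 10 m/s² × 15390 m = 5.094×10^8 Pa = 0.5094 GPa
Total = 4.131×10^-3 + 0.2133 + 0.5094 = 0.72685 GPa

0.73 GPa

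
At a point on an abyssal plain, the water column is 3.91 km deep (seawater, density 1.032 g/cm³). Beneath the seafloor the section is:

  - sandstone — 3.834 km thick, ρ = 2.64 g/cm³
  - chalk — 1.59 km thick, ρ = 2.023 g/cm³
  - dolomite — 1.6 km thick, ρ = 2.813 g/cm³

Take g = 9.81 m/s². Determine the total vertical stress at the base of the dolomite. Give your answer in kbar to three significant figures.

seawater: 1032 kg/m³ × 9.81 m/s² × 3910 m = 3.958×10^7 Pa = 0.3958 kbar
sandstone: 2640 kg/m³ × 9.81 m/s² × 3834 m = 9.929×10^7 Pa = 0.9929 kbar
chalk: 2023 kg/m³ × 9.81 m/s² × 1590 m = 3.155×10^7 Pa = 0.3155 kbar
dolomite: 2813 kg/m³ × 9.81 m/s² × 1600 m = 4.415×10^7 Pa = 0.4415 kbar
Total = 0.3958 + 0.9929 + 0.3155 + 0.4415 = 2.1459 kbar

2.15 kbar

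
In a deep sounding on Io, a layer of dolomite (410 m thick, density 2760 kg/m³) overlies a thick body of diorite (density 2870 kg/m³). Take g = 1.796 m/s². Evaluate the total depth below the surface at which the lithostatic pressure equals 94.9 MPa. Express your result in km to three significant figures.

18.4 km

Pressure at base of upper layers: 2760×1.796×410 = 2.032×10^6 Pa = 2.032 MPa
Remaining pressure to be supplied by diorite: 9.490×10^7 − 2.032×10^6 = 9.287×10^7 Pa
Additional depth in diorite = 9.287×10^7 Pa / (2870 kg/m³ × 1.796 m/s²) = 18017 m
Total depth = 410 m + 18017 m = 18427 m
= 18.427 km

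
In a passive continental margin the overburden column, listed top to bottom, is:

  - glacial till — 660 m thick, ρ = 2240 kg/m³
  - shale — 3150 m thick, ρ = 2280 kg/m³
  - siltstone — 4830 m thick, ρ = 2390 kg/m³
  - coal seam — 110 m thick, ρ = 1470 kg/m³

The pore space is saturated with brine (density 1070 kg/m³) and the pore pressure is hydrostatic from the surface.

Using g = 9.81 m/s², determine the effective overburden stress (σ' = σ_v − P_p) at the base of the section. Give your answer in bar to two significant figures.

1100 bar

Overburden (lithostatic) stress σ_v:
glacial till: 2240 kg/m³ × 9.81 m/s² × 660 m = 1.450×10^7 Pa = 14.50 MPa
shale: 2280 kg/m³ × 9.81 m/s² × 3150 m = 7.046×10^7 Pa = 70.46 MPa
siltstone: 2390 kg/m³ × 9.81 m/s² × 4830 m = 1.132×10^8 Pa = 113.2 MPa
coal seam: 1470 kg/m³ × 9.81 m/s² × 110 m = 1.586×10^6 Pa = 1.586 MPa
Total = 14.50 + 70.46 + 113.2 + 1.586 = 199.79 MPa
Pore pressure P_p = 1070 kg/m³ × 9.81 m/s² × 8750 m = 9.185×10^7 Pa = 91.85 MPa
Effective stress σ' = σ_v − P_p = 199.8 − 91.85 = 107.94 MPa = 1079.4 bar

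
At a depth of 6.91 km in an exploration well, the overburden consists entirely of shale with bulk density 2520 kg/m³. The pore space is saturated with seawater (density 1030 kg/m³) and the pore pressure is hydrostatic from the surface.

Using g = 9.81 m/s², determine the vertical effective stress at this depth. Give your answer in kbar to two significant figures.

1.0 kbar

Overburden (lithostatic) stress σ_v:
shale: 2520 kg/m³ × 9.81 m/s² × 6910 m = 1.708×10^8 Pa = 170.8 MPa
Pore pressure P_p = 1030 kg/m³ × 9.81 m/s² × 6910 m = 6.982×10^7 Pa = 69.82 MPa
Effective stress σ' = σ_v − P_p = 170.8 − 69.82 = 101.00 MPa = 1.0100 kbar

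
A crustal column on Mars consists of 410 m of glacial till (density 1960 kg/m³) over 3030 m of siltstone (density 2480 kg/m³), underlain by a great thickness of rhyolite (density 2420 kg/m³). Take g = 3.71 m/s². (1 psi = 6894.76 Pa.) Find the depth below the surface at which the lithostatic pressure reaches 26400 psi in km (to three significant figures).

20.3 km

Pressure at base of upper layers: 1960×3.71×410 + 2480×3.71×3030 = 3.086×10^7 Pa = 4476 psi
Remaining pressure to be supplied by rhyolite: 1.820×10^8 − 3.086×10^7 = 1.512×10^8 Pa
Additional depth in rhyolite = 1.512×10^8 Pa / (2420 kg/m³ × 3.71 m/s²) = 16837 m
Total depth = 3440 m + 16837 m = 20277 m
= 20.277 km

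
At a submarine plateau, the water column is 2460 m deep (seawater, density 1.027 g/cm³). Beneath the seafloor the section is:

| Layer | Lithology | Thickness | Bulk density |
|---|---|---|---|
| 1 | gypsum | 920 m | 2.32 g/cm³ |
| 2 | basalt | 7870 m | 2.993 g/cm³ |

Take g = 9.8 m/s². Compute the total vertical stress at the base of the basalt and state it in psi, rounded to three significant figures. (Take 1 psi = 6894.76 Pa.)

seawater: 1027 kg/m³ × 9.8 m/s² × 2460 m = 2.476×10^7 Pa = 3591 psi
gypsum: 2320 kg/m³ × 9.8 m/s² × 920 m = 2.092×10^7 Pa = 3034 psi
basalt: 2993 kg/m³ × 9.8 m/s² × 7870 m = 2.308×10^8 Pa = 33480 psi
Total = 3591 + 3034 + 33480 = 40105 psi

40100 psi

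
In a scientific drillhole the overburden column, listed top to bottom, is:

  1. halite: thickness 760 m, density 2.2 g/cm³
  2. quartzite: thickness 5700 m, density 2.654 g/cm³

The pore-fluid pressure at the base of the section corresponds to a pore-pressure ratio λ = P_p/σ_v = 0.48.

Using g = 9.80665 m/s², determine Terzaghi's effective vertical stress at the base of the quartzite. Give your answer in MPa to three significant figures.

85.7 MPa

Overburden (lithostatic) stress σ_v:
halite: 2200 kg/m³ × 9.80665 m/s² × 760 m = 1.640×10^7 Pa = 16.40 MPa
quartzite: 2654 kg/m³ × 9.80665 m/s² × 5700 m = 1.484×10^8 Pa = 148.4 MPa
Total = 16.40 + 148.4 = 164.75 MPa
Pore pressure P_p = λ·σ_v = 0.48 × 164.7 MPa = 79.08 MPa
Effective stress σ' = σ_v − P_p = 164.7 − 79.08 = 85.670 MPa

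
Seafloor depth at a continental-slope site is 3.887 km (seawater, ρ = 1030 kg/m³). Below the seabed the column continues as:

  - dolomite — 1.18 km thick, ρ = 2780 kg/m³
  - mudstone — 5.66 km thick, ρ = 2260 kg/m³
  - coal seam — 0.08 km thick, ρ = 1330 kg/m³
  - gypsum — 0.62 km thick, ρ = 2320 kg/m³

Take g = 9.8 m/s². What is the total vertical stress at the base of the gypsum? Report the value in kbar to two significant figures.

seawater: 1030 kg/m³ × 9.8 m/s² × 3887 m = 3.924×10^7 Pa = 0.3924 kbar
dolomite: 2780 kg/m³ × 9.8 m/s² × 1180 m = 3.215×10^7 Pa = 0.3215 kbar
mudstone: 2260 kg/m³ × 9.8 m/s² × 5660 m = 1.254×10^8 Pa = 1.254 kbar
coal seam: 1330 kg/m³ × 9.8 m/s² × 80 m = 1.043×10^6 Pa = 0.01043 kbar
gypsum: 2320 kg/m³ × 9.8 m/s² × 620 m = 1.410×10^7 Pa = 0.1410 kbar
Total = 0.3924 + 0.3215 + 1.254 + 0.01043 + 0.1410 = 2.1188 kbar

2.1 kbar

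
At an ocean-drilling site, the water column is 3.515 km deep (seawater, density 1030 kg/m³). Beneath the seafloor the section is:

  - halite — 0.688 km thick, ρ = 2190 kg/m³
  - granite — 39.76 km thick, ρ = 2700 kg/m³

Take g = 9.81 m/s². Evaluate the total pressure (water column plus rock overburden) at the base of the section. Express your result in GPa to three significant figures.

1.10 GPa

seawater: 1030 kg/m³ × 9.81 m/s² × 3515 m = 3.552×10^7 Pa = 0.03552 GPa
halite: 2190 kg/m³ × 9.81 m/s² × 688 m = 1.478×10^7 Pa = 0.01478 GPa
granite: 2700 kg/m³ × 9.81 m/s² × 39760 m = 1.053×10^9 Pa = 1.053 GPa
Total = 0.03552 + 0.01478 + 1.053 = 1.1034 GPa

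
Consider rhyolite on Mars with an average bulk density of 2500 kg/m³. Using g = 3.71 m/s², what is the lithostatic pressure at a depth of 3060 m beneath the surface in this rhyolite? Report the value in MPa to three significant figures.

rhyolite: 2500 kg/m³ × 3.71 m/s² × 3060 m = 2.838×10^7 Pa = 28.38 MPa

28.4 MPa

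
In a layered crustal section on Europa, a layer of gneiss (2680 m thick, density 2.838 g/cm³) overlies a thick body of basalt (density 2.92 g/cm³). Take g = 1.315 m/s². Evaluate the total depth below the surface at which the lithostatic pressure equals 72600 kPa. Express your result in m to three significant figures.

Pressure at base of upper layers: 2838×1.315×2680 = 1.000×10^7 Pa = 10002 kPa
Remaining pressure to be supplied by basalt: 7.260×10^7 − 1.000×10^7 = 6.260×10^7 Pa
Additional depth in basalt = 6.260×10^7 Pa / (2920 kg/m³ × 1.315 m/s²) = 16302 m
Total depth = 2680 m + 16302 m = 18982 m

19000 m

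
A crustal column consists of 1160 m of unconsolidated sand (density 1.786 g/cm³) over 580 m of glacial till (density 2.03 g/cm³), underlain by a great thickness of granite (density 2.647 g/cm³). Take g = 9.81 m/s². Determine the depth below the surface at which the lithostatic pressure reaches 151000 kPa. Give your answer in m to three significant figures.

Pressure at base of upper layers: 1786×9.81×1160 + 2030×9.81×580 = 3.187×10^7 Pa = 31874 kPa
Remaining pressure to be supplied by granite: 1.510×10^8 − 3.187×10^7 = 1.191×10^8 Pa
Additional depth in granite = 1.191×10^8 Pa / (2647 kg/m³ × 9.81 m/s²) = 4587.6 m
Total depth = 1740 m + 4587.6 m = 6327.6 m

6330 m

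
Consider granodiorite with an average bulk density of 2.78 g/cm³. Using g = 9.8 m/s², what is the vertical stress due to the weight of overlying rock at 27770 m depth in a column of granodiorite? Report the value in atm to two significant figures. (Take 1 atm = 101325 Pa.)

7500 atm

granodiorite: 2780 kg/m³ × 9.8 m/s² × 27770 m = 7.566×10^8 Pa = 7467 atm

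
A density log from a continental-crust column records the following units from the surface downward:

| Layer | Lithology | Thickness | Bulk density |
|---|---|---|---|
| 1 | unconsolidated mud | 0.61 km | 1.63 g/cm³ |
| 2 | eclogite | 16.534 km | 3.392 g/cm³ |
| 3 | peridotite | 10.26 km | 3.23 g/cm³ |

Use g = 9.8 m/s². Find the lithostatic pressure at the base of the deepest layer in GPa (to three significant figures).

0.884 GPa

unconsolidated mud: 1630 kg/m³ × 9.8 m/s² × 610 m = 9.744×10^6 Pa = 9.744×10^-3 GPa
eclogite: 3392 kg/m³ × 9.8 m/s² × 16534 m = 5.496×10^8 Pa = 0.5496 GPa
peridotite: 3230 kg/m³ × 9.8 m/s² × 10260 m = 3.248×10^8 Pa = 0.3248 GPa
Total = 9.744×10^-3 + 0.5496 + 0.3248 = 0.88413 GPa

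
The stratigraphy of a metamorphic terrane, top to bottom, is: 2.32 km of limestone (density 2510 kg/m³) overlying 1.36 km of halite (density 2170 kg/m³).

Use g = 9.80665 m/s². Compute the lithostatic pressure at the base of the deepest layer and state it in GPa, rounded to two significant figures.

0.086 GPa

limestone: 2510 kg/m³ × 9.80665 m/s² × 2320 m = 5.711×10^7 Pa = 0.05711 GPa
halite: 2170 kg/m³ × 9.80665 m/s² × 1360 m = 2.894×10^7 Pa = 0.02894 GPa
Total = 0.05711 + 0.02894 = 0.086047 GPa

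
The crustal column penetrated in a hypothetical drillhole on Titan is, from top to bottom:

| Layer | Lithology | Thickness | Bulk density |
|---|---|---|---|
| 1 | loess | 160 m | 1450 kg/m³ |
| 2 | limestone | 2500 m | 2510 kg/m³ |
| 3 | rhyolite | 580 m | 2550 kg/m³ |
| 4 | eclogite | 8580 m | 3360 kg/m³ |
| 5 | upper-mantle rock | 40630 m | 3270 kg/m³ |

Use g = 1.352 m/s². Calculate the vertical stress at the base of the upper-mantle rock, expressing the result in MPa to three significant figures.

loess: 1450 kg/m³ × 1.352 m/s² × 160 m = 3.137×10^5 Pa = 0.3137 MPa
limestone: 2510 kg/m³ × 1.352 m/s² × 2500 m = 8.484×10^6 Pa = 8.484 MPa
rhyolite: 2550 kg/m³ × 1.352 m/s² × 580 m = 2.000×10^6 Pa = 2.000 MPa
eclogite: 3360 kg/m³ × 1.352 m/s² × 8580 m = 3.898×10^7 Pa = 38.98 MPa
upper-mantle rock: 3270 kg/m³ × 1.352 m/s² × 40630 m = 1.796×10^8 Pa = 179.6 MPa
Total = 0.3137 + 8.484 + 2.000 + 38.98 + 179.6 = 229.40 MPa

229 MPa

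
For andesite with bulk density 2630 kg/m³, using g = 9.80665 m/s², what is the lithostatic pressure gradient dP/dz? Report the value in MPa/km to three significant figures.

dP/dz = ρg = 2630 kg/m³ × 9.80665 m/s² = 25791 Pa/m
= 25791 Pa/m × (1 MPa/km / 1000.0 Pa/m) = 25.791 MPa/km

25.8 MPa/km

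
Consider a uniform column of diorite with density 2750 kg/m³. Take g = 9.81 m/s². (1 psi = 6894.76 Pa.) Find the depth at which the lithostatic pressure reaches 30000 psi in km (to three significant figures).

h = P/(ρg) = 30000 psi / (2750 kg/m³ × 9.81 m/s²) = 2.068×10^8 Pa / 26978 Pa/m = 7667.2 m
= 7.6672 km

7.67 km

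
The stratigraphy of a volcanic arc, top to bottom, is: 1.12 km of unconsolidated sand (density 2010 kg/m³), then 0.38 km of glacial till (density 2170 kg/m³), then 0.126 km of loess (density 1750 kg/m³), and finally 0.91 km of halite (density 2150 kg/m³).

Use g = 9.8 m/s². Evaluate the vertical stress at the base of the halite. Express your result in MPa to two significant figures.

51 MPa

unconsolidated sand: 2010 kg/m³ × 9.8 m/s² × 1120 m = 2.206×10^7 Pa = 22.06 MPa
glacial till: 2170 kg/m³ × 9.8 m/s² × 380 m = 8.081×10^6 Pa = 8.081 MPa
loess: 1750 kg/m³ × 9.8 m/s² × 126 m = 2.161×10^6 Pa = 2.161 MPa
halite: 2150 kg/m³ × 9.8 m/s² × 910 m = 1.917×10^7 Pa = 19.17 MPa
Total = 22.06 + 8.081 + 2.161 + 19.17 = 51.477 MPa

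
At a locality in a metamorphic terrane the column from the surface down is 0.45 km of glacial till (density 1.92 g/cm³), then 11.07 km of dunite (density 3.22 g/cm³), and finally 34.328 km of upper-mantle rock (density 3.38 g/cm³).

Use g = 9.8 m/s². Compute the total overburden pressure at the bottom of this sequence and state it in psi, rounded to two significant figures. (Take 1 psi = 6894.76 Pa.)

glacial till: 1920 kg/m³ × 9.8 m/s² × 450 m = 8.467×10^6 Pa = 1228 psi
dunite: 3220 kg/m³ × 9.8 m/s² × 11070 m = 3.493×10^8 Pa = 50665 psi
upper-mantle rock: 3380 kg/m³ × 9.8 m/s² × 34328 m = 1.137×10^9 Pa = 1.649×10^5 psi
Total = 1228 + 50665 + 1.649×10^5 = 2.1681×10^5 psi

220000 psi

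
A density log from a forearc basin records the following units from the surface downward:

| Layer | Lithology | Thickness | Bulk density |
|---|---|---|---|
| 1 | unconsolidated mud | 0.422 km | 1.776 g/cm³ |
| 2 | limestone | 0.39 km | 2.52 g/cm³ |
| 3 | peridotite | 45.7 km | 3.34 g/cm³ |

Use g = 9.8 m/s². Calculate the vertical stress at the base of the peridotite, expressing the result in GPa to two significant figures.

unconsolidated mud: 1776 kg/m³ × 9.8 m/s² × 422 m = 7.345×10^6 Pa = 7.345×10^-3 GPa
limestone: 2520 kg/m³ × 9.8 m/s² × 390 m = 9.631×10^6 Pa = 9.631×10^-3 GPa
peridotite: 3340 kg/m³ × 9.8 m/s² × 45700 m = 1.496×10^9 Pa = 1.496 GPa
Total = 7.345×10^-3 + 9.631×10^-3 + 1.496 = 1.5128 GPa

1.5 GPa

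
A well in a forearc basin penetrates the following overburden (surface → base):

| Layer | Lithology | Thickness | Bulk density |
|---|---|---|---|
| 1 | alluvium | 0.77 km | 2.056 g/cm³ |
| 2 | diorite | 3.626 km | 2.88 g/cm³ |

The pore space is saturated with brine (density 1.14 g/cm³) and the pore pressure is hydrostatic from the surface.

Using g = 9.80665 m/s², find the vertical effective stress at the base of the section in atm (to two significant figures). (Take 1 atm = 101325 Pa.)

Overburden (lithostatic) stress σ_v:
alluvium: 2056 kg/m³ × 9.80665 m/s² × 770 m = 1.553×10^7 Pa = 15.53 MPa
diorite: 2880 kg/m³ × 9.80665 m/s² × 3626 m = 1.024×10^8 Pa = 102.4 MPa
Total = 15.53 + 102.4 = 117.93 MPa
Pore pressure P_p = 1140 kg/m³ × 9.80665 m/s² × 4396 m = 4.915×10^7 Pa = 49.15 MPa
Effective stress σ' = σ_v − P_p = 117.9 − 49.15 = 68.789 MPa = 678.90 atm

680 atm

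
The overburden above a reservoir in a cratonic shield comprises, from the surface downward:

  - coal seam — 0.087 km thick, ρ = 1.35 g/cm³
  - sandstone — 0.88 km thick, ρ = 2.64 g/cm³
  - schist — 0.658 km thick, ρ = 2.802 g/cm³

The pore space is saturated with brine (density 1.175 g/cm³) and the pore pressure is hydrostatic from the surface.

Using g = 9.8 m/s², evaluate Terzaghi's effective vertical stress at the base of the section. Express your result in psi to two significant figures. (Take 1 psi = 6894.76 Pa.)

3400 psi

Overburden (lithostatic) stress σ_v:
coal seam: 1350 kg/m³ × 9.8 m/s² × 87 m = 1.151×10^6 Pa = 1.151 MPa
sandstone: 2640 kg/m³ × 9.8 m/s² × 880 m = 2.277×10^7 Pa = 22.77 MPa
schist: 2802 kg/m³ × 9.8 m/s² × 658 m = 1.807×10^7 Pa = 18.07 MPa
Total = 1.151 + 22.77 + 18.07 = 41.987 MPa
Pore pressure P_p = 1175 kg/m³ × 9.8 m/s² × 1625 m = 1.871×10^7 Pa = 18.71 MPa
Effective stress σ' = σ_v − P_p = 41.99 − 18.71 = 23.275 MPa = 3375.7 psi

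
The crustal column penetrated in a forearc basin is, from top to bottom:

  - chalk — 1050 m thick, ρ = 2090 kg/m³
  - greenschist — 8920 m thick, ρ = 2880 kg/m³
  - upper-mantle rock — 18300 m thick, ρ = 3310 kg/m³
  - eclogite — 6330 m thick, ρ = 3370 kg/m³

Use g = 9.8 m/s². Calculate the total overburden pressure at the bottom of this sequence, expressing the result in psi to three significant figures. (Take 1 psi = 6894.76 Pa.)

156000 psi

chalk: 2090 kg/m³ × 9.8 m/s² × 1050 m = 2.151×10^7 Pa = 3119 psi
greenschist: 2880 kg/m³ × 9.8 m/s² × 8920 m = 2.518×10^8 Pa = 36514 psi
upper-mantle rock: 3310 kg/m³ × 9.8 m/s² × 18300 m = 5.936×10^8 Pa = 86097 psi
eclogite: 3370 kg/m³ × 9.8 m/s² × 6330 m = 2.091×10^8 Pa = 30321 psi
Total = 3119 + 36514 + 86097 + 30321 = 1.5605×10^5 psi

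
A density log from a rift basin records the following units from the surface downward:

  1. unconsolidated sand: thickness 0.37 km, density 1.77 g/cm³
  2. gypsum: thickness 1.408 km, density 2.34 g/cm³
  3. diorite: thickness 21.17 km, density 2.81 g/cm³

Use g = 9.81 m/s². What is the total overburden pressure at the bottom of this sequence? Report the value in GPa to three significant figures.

unconsolidated sand: 1770 kg/m³ × 9.81 m/s² × 370 m = 6.425×10^6 Pa = 6.425×10^-3 GPa
gypsum: 2340 kg/m³ × 9.81 m/s² × 1408 m = 3.232×10^7 Pa = 0.03232 GPa
diorite: 2810 kg/m³ × 9.81 m/s² × 21170 m = 5.836×10^8 Pa = 0.5836 GPa
Total = 6.425×10^-3 + 0.03232 + 0.5836 = 0.62232 GPa

0.622 GPa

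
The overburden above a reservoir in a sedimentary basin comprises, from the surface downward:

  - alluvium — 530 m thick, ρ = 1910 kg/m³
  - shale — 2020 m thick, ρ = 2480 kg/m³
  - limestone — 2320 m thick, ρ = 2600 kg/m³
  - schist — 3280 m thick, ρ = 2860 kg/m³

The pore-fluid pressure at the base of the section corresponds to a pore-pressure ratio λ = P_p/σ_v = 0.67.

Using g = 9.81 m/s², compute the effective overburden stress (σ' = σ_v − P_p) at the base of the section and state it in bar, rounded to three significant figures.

Overburden (lithostatic) stress σ_v:
alluvium: 1910 kg/m³ × 9.81 m/s² × 530 m = 9.931×10^6 Pa = 9.931 MPa
shale: 2480 kg/m³ × 9.81 m/s² × 2020 m = 4.914×10^7 Pa = 49.14 MPa
limestone: 2600 kg/m³ × 9.81 m/s² × 2320 m = 5.917×10^7 Pa = 59.17 MPa
schist: 2860 kg/m³ × 9.81 m/s² × 3280 m = 9.203×10^7 Pa = 92.03 MPa
Total = 9.931 + 49.14 + 59.17 + 92.03 = 210.27 MPa
Pore pressure P_p = λ·σ_v = 0.67 × 210.3 MPa = 140.9 MPa
Effective stress σ' = σ_v − P_p = 210.3 − 140.9 = 69.391 MPa = 693.91 bar

694 bar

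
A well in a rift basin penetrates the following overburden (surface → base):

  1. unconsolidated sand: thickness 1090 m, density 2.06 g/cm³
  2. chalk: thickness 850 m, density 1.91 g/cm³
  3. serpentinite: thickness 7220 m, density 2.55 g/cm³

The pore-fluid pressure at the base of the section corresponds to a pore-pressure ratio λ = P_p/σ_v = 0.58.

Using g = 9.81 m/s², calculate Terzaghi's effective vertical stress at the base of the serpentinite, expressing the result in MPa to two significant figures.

92 MPa

Overburden (lithostatic) stress σ_v:
unconsolidated sand: 2060 kg/m³ × 9.81 m/s² × 1090 m = 2.203×10^7 Pa = 22.03 MPa
chalk: 1910 kg/m³ × 9.81 m/s² × 850 m = 1.593×10^7 Pa = 15.93 MPa
serpentinite: 2550 kg/m³ × 9.81 m/s² × 7220 m = 1.806×10^8 Pa = 180.6 MPa
Total = 22.03 + 15.93 + 180.6 = 218.57 MPa
Pore pressure P_p = λ·σ_v = 0.58 × 218.6 MPa = 126.8 MPa
Effective stress σ' = σ_v − P_p = 218.6 − 126.8 = 91.798 MPa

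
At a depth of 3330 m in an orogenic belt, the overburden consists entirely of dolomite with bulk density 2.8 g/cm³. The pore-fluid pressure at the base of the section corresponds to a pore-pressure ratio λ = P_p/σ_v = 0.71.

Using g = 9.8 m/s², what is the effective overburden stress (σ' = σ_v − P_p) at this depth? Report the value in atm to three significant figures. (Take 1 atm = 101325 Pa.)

262 atm

Overburden (lithostatic) stress σ_v:
dolomite: 2800 kg/m³ × 9.8 m/s² × 3330 m = 9.138×10^7 Pa = 91.38 MPa
Pore pressure P_p = λ·σ_v = 0.71 × 91.38 MPa = 64.88 MPa
Effective stress σ' = σ_v − P_p = 91.38 − 64.88 = 26.499 MPa = 261.52 atm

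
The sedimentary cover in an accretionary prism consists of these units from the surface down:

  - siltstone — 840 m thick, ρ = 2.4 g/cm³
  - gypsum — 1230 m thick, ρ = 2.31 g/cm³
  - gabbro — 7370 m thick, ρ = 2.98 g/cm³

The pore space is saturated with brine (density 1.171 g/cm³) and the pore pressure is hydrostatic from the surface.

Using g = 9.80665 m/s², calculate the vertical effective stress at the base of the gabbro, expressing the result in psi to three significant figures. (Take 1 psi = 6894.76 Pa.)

22400 psi

Overburden (lithostatic) stress σ_v:
siltstone: 2400 kg/m³ × 9.80665 m/s² × 840 m = 1.977×10^7 Pa = 19.77 MPa
gypsum: 2310 kg/m³ × 9.80665 m/s² × 1230 m = 2.786×10^7 Pa = 27.86 MPa
gabbro: 2980 kg/m³ × 9.80665 m/s² × 7370 m = 2.154×10^8 Pa = 215.4 MPa
Total = 19.77 + 27.86 + 215.4 = 263.01 MPa
Pore pressure P_p = 1171 kg/m³ × 9.80665 m/s² × 9440 m = 1.084×10^8 Pa = 108.4 MPa
Effective stress σ' = σ_v − P_p = 263.0 − 108.4 = 154.61 MPa = 22424 psi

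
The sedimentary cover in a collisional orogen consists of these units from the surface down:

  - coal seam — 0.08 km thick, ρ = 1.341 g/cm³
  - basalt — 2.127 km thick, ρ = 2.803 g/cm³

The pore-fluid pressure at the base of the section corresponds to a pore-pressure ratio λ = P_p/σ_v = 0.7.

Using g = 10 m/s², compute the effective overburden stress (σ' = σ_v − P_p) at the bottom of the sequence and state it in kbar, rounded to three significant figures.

0.182 kbar

Overburden (lithostatic) stress σ_v:
coal seam: 1341 kg/m³ × 10 m/s² × 80 m = 1.073×10^6 Pa = 1.073 MPa
basalt: 2803 kg/m³ × 10 m/s² × 2127 m = 5.962×10^7 Pa = 59.62 MPa
Total = 1.073 + 59.62 = 60.693 MPa
Pore pressure P_p = λ·σ_v = 0.7 × 60.69 MPa = 42.48 MPa
Effective stress σ' = σ_v − P_p = 60.69 − 42.48 = 18.208 MPa = 0.18208 kbar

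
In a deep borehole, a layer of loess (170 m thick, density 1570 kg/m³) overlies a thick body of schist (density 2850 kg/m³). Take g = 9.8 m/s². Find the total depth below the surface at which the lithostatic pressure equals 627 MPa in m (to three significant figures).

Pressure at base of upper layers: 1570×9.8×170 = 2.616×10^6 Pa = 2.616 MPa
Remaining pressure to be supplied by schist: 6.270×10^8 − 2.616×10^6 = 6.244×10^8 Pa
Additional depth in schist = 6.244×10^8 Pa / (2850 kg/m³ × 9.8 m/s²) = 22355 m
Total depth = 170 m + 22355 m = 22525 m

22500 m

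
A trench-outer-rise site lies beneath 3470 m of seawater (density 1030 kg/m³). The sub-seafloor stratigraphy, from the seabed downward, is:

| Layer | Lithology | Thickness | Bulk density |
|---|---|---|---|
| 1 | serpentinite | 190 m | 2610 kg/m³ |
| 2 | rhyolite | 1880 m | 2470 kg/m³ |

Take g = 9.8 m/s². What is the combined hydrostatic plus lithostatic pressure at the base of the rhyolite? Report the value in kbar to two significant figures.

seawater: 1030 kg/m³ × 9.8 m/s² × 3470 m = 3.503×10^7 Pa = 0.3503 kbar
serpentinite: 2610 kg/m³ × 9.8 m/s² × 190 m = 4.860×10^6 Pa = 0.04860 kbar
rhyolite: 2470 kg/m³ × 9.8 m/s² × 1880 m = 4.551×10^7 Pa = 0.4551 kbar
Total = 0.3503 + 0.04860 + 0.4551 = 0.85393 kbar

0.85 kbar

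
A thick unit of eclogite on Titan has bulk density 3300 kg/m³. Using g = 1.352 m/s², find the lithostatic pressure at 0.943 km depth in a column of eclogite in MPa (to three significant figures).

4.21 MPa

eclogite: 3300 kg/m³ × 1.352 m/s² × 943 m = 4.207×10^6 Pa = 4.207 MPa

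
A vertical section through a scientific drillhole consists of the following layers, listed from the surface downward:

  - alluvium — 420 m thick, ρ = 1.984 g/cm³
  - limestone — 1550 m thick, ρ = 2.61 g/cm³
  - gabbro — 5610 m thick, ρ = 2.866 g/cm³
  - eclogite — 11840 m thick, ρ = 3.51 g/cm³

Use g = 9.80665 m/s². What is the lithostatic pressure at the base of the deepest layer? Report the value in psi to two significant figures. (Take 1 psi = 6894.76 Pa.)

89000 psi

alluvium: 1984 kg/m³ × 9.80665 m/s² × 420 m = 8.172×10^6 Pa = 1185 psi
limestone: 2610 kg/m³ × 9.80665 m/s² × 1550 m = 3.967×10^7 Pa = 5754 psi
gabbro: 2866 kg/m³ × 9.80665 m/s² × 5610 m = 1.577×10^8 Pa = 22869 psi
eclogite: 3510 kg/m³ × 9.80665 m/s² × 11840 m = 4.075×10^8 Pa = 59110 psi
Total = 1185 + 5754 + 22869 + 59110 = 88918 psi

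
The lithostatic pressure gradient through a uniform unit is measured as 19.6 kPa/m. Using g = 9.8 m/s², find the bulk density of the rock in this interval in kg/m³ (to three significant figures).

2000 kg/m³

ρ = (dP/dz)/g = 19.6 kPa/m / 9.8 m/s² = 19600 Pa/m / 9.8 m/s² = 2000.0 kg/m³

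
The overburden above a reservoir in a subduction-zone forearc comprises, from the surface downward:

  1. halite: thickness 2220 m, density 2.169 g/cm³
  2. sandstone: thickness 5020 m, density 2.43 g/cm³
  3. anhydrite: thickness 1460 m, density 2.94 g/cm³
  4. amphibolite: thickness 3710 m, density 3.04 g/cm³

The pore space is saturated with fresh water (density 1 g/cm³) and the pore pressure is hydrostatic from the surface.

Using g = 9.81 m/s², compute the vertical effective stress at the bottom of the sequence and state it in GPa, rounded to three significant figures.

Overburden (lithostatic) stress σ_v:
halite: 2169 kg/m³ × 9.81 m/s² × 2220 m = 4.724×10^7 Pa = 47.24 MPa
sandstone: 2430 kg/m³ × 9.81 m/s² × 5020 m = 1.197×10^8 Pa = 119.7 MPa
anhydrite: 2940 kg/m³ × 9.81 m/s² × 1460 m = 4.211×10^7 Pa = 42.11 MPa
amphibolite: 3040 kg/m³ × 9.81 m/s² × 3710 m = 1.106×10^8 Pa = 110.6 MPa
Total = 47.24 + 119.7 + 42.11 + 110.6 = 319.65 MPa
Pore pressure P_p = 1000 kg/m³ × 9.81 m/s² × 12410 m = 1.217×10^8 Pa = 121.7 MPa
Effective stress σ' = σ_v − P_p = 319.7 − 121.7 = 197.91 MPa = 0.19791 GPa

0.198 GPa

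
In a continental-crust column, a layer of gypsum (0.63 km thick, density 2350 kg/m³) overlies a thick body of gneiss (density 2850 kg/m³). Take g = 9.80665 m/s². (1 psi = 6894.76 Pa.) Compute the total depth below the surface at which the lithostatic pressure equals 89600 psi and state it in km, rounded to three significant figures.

Pressure at base of upper layers: 2350×9.80665×630 = 1.452×10^7 Pa = 2106 psi
Remaining pressure to be supplied by gneiss: 6.178×10^8 − 1.452×10^7 = 6.033×10^8 Pa
Additional depth in gneiss = 6.033×10^8 Pa / (2850 kg/m³ × 9.80665 m/s²) = 21584 m
Total depth = 630 m + 21584 m = 22214 m
= 22.214 km

22.2 km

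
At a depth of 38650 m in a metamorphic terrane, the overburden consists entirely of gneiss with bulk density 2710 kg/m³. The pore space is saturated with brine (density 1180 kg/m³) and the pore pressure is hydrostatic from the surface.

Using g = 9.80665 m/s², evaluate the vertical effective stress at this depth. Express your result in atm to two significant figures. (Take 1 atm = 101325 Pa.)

Overburden (lithostatic) stress σ_v:
gneiss: 2710 kg/m³ × 9.80665 m/s² × 38650 m = 1.027×10^9 Pa = 1027 MPa
Pore pressure P_p = 1180 kg/m³ × 9.80665 m/s² × 38650 m = 4.473×10^8 Pa = 447.3 MPa
Effective stress σ' = σ_v − P_p = 1027 − 447.3 = 579.91 MPa = 5723.3 atm

5700 atm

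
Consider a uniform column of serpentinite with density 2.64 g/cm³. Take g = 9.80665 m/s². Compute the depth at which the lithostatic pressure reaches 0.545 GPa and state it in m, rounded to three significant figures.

21100 m

h = P/(ρg) = 0.545 GPa / (2640 kg/m³ × 9.80665 m/s²) = 5.450×10^8 Pa / 25890 Pa/m = 21051 m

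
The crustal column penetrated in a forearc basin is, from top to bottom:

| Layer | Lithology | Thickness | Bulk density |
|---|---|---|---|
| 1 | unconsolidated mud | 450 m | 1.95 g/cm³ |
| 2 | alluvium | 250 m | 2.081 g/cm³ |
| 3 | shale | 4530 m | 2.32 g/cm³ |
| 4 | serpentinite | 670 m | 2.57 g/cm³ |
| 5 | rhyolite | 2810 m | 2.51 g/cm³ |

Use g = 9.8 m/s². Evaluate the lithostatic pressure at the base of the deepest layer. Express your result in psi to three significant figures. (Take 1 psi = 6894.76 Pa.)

unconsolidated mud: 1950 kg/m³ × 9.8 m/s² × 450 m = 8.600×10^6 Pa = 1247 psi
alluvium: 2081 kg/m³ × 9.8 m/s² × 250 m = 5.098×10^6 Pa = 739.5 psi
shale: 2320 kg/m³ × 9.8 m/s² × 4530 m = 1.030×10^8 Pa = 14938 psi
serpentinite: 2570 kg/m³ × 9.8 m/s² × 670 m = 1.687×10^7 Pa = 2447 psi
rhyolite: 2510 kg/m³ × 9.8 m/s² × 2810 m = 6.912×10^7 Pa = 10025 psi
Total = 1247 + 739.5 + 14938 + 2447 + 10025 = 29397 psi

29400 psi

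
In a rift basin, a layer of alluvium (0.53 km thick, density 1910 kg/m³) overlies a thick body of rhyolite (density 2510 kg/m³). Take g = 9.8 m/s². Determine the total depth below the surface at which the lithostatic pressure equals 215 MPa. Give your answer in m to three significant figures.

8870 m

Pressure at base of upper layers: 1910×9.8×530 = 9.921×10^6 Pa = 9.921 MPa
Remaining pressure to be supplied by rhyolite: 2.150×10^8 − 9.921×10^6 = 2.051×10^8 Pa
Additional depth in rhyolite = 2.051×10^8 Pa / (2510 kg/m³ × 9.8 m/s²) = 8337.2 m
Total depth = 530 m + 8337.2 m = 8867.2 m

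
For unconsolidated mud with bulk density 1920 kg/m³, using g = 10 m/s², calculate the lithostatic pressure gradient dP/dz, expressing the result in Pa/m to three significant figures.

19200 Pa/m

dP/dz = ρg = 1920 kg/m³ × 10 m/s² = 19200 Pa/m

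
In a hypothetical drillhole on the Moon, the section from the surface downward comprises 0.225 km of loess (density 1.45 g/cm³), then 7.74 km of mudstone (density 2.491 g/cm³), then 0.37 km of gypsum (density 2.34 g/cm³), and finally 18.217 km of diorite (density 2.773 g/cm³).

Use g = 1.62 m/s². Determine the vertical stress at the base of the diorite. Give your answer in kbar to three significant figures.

1.15 kbar

loess: 1450 kg/m³ × 1.62 m/s² × 225 m = 5.285×10^5 Pa = 5.285×10^-3 kbar
mudstone: 2491 kg/m³ × 1.62 m/s² × 7740 m = 3.123×10^7 Pa = 0.3123 kbar
gypsum: 2340 kg/m³ × 1.62 m/s² × 370 m = 1.403×10^6 Pa = 0.01403 kbar
diorite: 2773 kg/m³ × 1.62 m/s² × 18217 m = 8.184×10^7 Pa = 0.8184 kbar
Total = 5.285×10^-3 + 0.3123 + 0.01403 + 0.8184 = 1.1500 kbar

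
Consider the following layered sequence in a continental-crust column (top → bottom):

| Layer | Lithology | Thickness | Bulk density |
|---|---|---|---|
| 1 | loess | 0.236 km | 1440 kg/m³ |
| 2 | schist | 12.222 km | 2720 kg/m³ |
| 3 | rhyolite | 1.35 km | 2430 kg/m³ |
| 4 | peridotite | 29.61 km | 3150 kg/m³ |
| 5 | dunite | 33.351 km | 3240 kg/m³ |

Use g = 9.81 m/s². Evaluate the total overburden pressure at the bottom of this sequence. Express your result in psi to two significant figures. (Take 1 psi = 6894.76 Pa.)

340000 psi

loess: 1440 kg/m³ × 9.81 m/s² × 236 m = 3.334×10^6 Pa = 483.5 psi
schist: 2720 kg/m³ × 9.81 m/s² × 12222 m = 3.261×10^8 Pa = 47300 psi
rhyolite: 2430 kg/m³ × 9.81 m/s² × 1350 m = 3.218×10^7 Pa = 4668 psi
peridotite: 3150 kg/m³ × 9.81 m/s² × 29610 m = 9.150×10^8 Pa = 1.327×10^5 psi
dunite: 3240 kg/m³ × 9.81 m/s² × 33351 m = 1.060×10^9 Pa = 1.537×10^5 psi
Total = 483.5 + 47300 + 4668 + 1.327×10^5 + 1.537×10^5 = 3.3891×10^5 psi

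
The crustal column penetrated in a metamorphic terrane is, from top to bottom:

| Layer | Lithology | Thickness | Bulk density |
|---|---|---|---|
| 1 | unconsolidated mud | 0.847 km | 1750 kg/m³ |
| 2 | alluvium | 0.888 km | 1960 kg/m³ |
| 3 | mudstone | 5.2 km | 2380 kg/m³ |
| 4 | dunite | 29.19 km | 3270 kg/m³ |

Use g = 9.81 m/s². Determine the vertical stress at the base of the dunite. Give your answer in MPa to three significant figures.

unconsolidated mud: 1750 kg/m³ × 9.81 m/s² × 847 m = 1.454×10^7 Pa = 14.54 MPa
alluvium: 1960 kg/m³ × 9.81 m/s² × 888 m = 1.707×10^7 Pa = 17.07 MPa
mudstone: 2380 kg/m³ × 9.81 m/s² × 5200 m = 1.214×10^8 Pa = 121.4 MPa
dunite: 3270 kg/m³ × 9.81 m/s² × 29190 m = 9.364×10^8 Pa = 936.4 MPa
Total = 14.54 + 17.07 + 121.4 + 936.4 = 1089.4 MPa

1090 MPa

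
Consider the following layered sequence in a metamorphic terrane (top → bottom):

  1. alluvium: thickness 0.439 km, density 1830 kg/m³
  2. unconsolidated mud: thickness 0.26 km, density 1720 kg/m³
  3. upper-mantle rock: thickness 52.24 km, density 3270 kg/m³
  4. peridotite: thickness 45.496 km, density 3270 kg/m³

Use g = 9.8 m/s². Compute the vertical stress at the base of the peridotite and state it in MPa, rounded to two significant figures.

3100 MPa

alluvium: 1830 kg/m³ × 9.8 m/s² × 439 m = 7.873×10^6 Pa = 7.873 MPa
unconsolidated mud: 1720 kg/m³ × 9.8 m/s² × 260 m = 4.383×10^6 Pa = 4.383 MPa
upper-mantle rock: 3270 kg/m³ × 9.8 m/s² × 52240 m = 1.674×10^9 Pa = 1674 MPa
peridotite: 3270 kg/m³ × 9.8 m/s² × 45496 m = 1.458×10^9 Pa = 1458 MPa
Total = 7.873 + 4.383 + 1674 + 1458 = 3144.3 MPa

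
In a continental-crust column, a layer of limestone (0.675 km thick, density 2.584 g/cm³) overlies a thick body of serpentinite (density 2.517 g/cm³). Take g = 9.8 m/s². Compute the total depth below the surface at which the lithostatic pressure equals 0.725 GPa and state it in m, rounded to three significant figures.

Pressure at base of upper layers: 2584×9.8×675 = 1.709×10^7 Pa = 0.01709 GPa
Remaining pressure to be supplied by serpentinite: 7.250×10^8 − 1.709×10^7 = 7.079×10^8 Pa
Additional depth in serpentinite = 7.079×10^8 Pa / (2517 kg/m³ × 9.8 m/s²) = 28699 m
Total depth = 675 m + 28699 m = 29374 m

29400 m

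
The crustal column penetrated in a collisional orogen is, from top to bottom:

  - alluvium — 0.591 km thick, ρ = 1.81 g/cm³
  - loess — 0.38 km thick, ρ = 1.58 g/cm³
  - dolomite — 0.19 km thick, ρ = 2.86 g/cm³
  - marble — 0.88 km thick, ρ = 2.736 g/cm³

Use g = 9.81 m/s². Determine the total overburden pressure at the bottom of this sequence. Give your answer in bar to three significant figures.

alluvium: 1810 kg/m³ × 9.81 m/s² × 591 m = 1.049×10^7 Pa = 104.9 bar
loess: 1580 kg/m³ × 9.81 m/s² × 380 m = 5.890×10^6 Pa = 58.90 bar
dolomite: 2860 kg/m³ × 9.81 m/s² × 190 m = 5.331×10^6 Pa = 53.31 bar
marble: 2736 kg/m³ × 9.81 m/s² × 880 m = 2.362×10^7 Pa = 236.2 bar
Total = 104.9 + 58.90 + 53.31 + 236.2 = 453.34 bar

453 bar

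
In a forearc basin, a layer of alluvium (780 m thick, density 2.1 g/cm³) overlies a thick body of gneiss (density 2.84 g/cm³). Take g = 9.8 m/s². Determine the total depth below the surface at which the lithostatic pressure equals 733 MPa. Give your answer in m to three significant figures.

Pressure at base of upper layers: 2100×9.8×780 = 1.605×10^7 Pa = 16.05 MPa
Remaining pressure to be supplied by gneiss: 7.330×10^8 − 1.605×10^7 = 7.169×10^8 Pa
Additional depth in gneiss = 7.169×10^8 Pa / (2840 kg/m³ × 9.8 m/s²) = 25760 m
Total depth = 780 m + 25760 m = 26540 m

26500 m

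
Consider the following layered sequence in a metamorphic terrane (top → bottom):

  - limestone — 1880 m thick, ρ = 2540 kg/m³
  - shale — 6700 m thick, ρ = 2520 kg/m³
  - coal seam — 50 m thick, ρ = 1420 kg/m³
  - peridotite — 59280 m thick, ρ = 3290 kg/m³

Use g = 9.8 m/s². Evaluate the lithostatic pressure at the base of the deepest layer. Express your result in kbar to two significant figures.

limestone: 2540 kg/m³ × 9.8 m/s² × 1880 m = 4.680×10^7 Pa = 0.4680 kbar
shale: 2520 kg/m³ × 9.8 m/s² × 6700 m = 1.655×10^8 Pa = 1.655 kbar
coal seam: 1420 kg/m³ × 9.8 m/s² × 50 m = 6.958×10^5 Pa = 6.958×10^-3 kbar
peridotite: 3290 kg/m³ × 9.8 m/s² × 59280 m = 1.911×10^9 Pa = 19.11 kbar
Total = 0.4680 + 1.655 + 6.958×10^-3 + 19.11 = 21.243 kbar

21 kbar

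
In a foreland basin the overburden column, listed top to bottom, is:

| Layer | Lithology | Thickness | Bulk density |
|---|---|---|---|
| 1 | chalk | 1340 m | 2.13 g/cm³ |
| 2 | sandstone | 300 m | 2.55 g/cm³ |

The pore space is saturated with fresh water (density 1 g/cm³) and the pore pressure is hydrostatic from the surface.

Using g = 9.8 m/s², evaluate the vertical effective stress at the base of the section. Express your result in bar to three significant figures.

194 bar

Overburden (lithostatic) stress σ_v:
chalk: 2130 kg/m³ × 9.8 m/s² × 1340 m = 2.797×10^7 Pa = 27.97 MPa
sandstone: 2550 kg/m³ × 9.8 m/s² × 300 m = 7.497×10^6 Pa = 7.497 MPa
Total = 27.97 + 7.497 = 35.468 MPa
Pore pressure P_p = 1000 kg/m³ × 9.8 m/s² × 1640 m = 1.607×10^7 Pa = 16.07 MPa
Effective stress σ' = σ_v − P_p = 35.47 − 16.07 = 19.396 MPa = 193.96 bar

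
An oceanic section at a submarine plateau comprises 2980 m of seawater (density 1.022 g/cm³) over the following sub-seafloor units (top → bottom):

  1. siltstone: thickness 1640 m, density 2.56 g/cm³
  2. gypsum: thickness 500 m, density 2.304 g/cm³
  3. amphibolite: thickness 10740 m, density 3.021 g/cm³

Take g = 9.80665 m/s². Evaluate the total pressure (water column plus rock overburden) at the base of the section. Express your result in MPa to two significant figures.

400 MPa

seawater: 1022 kg/m³ × 9.80665 m/s² × 2980 m = 2.987×10^7 Pa = 29.87 MPa
siltstone: 2560 kg/m³ × 9.80665 m/s² × 1640 m = 4.117×10^7 Pa = 41.17 MPa
gypsum: 2304 kg/m³ × 9.80665 m/s² × 500 m = 1.130×10^7 Pa = 11.30 MPa
amphibolite: 3021 kg/m³ × 9.80665 m/s² × 10740 m = 3.182×10^8 Pa = 318.2 MPa
Total = 29.87 + 41.17 + 11.30 + 318.2 = 400.52 MPa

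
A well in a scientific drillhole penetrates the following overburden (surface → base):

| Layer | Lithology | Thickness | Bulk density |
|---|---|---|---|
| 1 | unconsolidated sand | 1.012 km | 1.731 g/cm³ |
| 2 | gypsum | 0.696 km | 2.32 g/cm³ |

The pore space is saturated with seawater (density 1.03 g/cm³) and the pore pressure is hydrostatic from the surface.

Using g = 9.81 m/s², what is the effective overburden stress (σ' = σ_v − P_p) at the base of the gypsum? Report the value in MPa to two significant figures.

16 MPa

Overburden (lithostatic) stress σ_v:
unconsolidated sand: 1731 kg/m³ × 9.81 m/s² × 1012 m = 1.718×10^7 Pa = 17.18 MPa
gypsum: 2320 kg/m³ × 9.81 m/s² × 696 m = 1.584×10^7 Pa = 15.84 MPa
Total = 17.18 + 15.84 = 33.025 MPa
Pore pressure P_p = 1030 kg/m³ × 9.81 m/s² × 1708 m = 1.726×10^7 Pa = 17.26 MPa
Effective stress σ' = σ_v − P_p = 33.03 − 17.26 = 15.767 MPa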